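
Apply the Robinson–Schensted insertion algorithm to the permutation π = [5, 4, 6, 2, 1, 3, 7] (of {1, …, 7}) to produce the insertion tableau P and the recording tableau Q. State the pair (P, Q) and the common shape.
P = [1, 3, 7] / [2, 6] / [4] / [5];  Q = [1, 3, 7] / [2, 6] / [4] / [5];  common shape = (3, 2, 1, 1)

Row-insert the values π_1, π_2, … into P one at a time, bumping the leftmost entry strictly greater than the inserted value down to the next row. The recording tableau Q records, in position (i, j), the step at which that cell was added to P.
  Insert 5 (step 1): P = [5];  Q = [1]
  Insert 4 (step 2): P = [4] / [5];  Q = [1] / [2]
  Insert 6 (step 3): P = [4, 6] / [5];  Q = [1, 3] / [2]
  Insert 2 (step 4): P = [2, 6] / [4] / [5];  Q = [1, 3] / [2] / [4]
  Insert 1 (step 5): P = [1, 6] / [2] / [4] / [5];  Q = [1, 3] / [2] / [4] / [5]
  Insert 3 (step 6): P = [1, 3] / [2, 6] / [4] / [5];  Q = [1, 3] / [2, 6] / [4] / [5]
  Insert 7 (step 7): P = [1, 3, 7] / [2, 6] / [4] / [5];  Q = [1, 3, 7] / [2, 6] / [4] / [5]
Final shape: (3, 2, 1, 1).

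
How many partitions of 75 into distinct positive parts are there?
q(75) = 48446

A partition into distinct parts is a strictly decreasing sequence summing to n. The recurrence d(n, m) = d(n, m−1) + d(n−m, m−1) (use part m at most once) with q(n) = d(n, n) gives q(75) = 48446. (Euler's theorem: # distinct-part partitions = # odd-part partitions.)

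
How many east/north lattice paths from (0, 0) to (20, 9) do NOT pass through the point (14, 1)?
Number of paths = 9969960

Total paths from (0, 0) to (20, 9): C(29, 20) = 10015005. Paths through (14, 1): (paths (0, 0) → (14, 1)) × (paths (14, 1) → (20, 9)) = C(15, 14) · C(14, 6) = 15 · 3003 = 45045. Avoidance count = 10015005 − 45045 = 9969960.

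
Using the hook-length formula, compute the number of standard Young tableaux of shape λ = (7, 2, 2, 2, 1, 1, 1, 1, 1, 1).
# SYT of shape (7, 2, 2, 2, 1, 1, 1, 1, 1, 1) = 2263261

Hook-length formula: f^λ = n! / Π hook(c), product over all cells c of the Young diagram. For λ = (7, 2, 2, 2, 1, 1, 1, 1, 1, 1), n = 19 boxes. Hook lengths by row (left-to-right, top-to-bottom): [16, 9, 5, 4, 3, 2, 1]; [10, 3]; [9, 2]; [8, 1]; [6]; [5]; [4]; [3]; [2]; [1]. Product of hooks = 53747712000. So f^λ = 19! / 53747712000 = 121645100408832000 / 53747712000 = 2263261.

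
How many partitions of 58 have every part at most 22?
p(58, parts ≤ 22) = 634429

Use the recurrence p(n, m) = p(n, m−1) + p(n−m, m): either the largest part is < m (count p(n, m−1)) or the largest part is exactly m (remove one copy of m, count p(n−m, m)). With p(0, ·) = 1 this gives p(58, parts ≤ 22) = 634429. (By conjugating Young diagrams, this also counts partitions of 58 into at most 22 parts.)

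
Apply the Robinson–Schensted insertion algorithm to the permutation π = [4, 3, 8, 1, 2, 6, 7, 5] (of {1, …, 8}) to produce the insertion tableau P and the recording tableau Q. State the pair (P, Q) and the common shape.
P = [1, 2, 5, 7] / [3, 6] / [4, 8];  Q = [1, 3, 6, 7] / [2, 5] / [4, 8];  common shape = (4, 2, 2)

Row-insert the values π_1, π_2, … into P one at a time, bumping the leftmost entry strictly greater than the inserted value down to the next row. The recording tableau Q records, in position (i, j), the step at which that cell was added to P.
  Insert 4 (step 1): P = [4];  Q = [1]
  Insert 3 (step 2): P = [3] / [4];  Q = [1] / [2]
  Insert 8 (step 3): P = [3, 8] / [4];  Q = [1, 3] / [2]
  Insert 1 (step 4): P = [1, 8] / [3] / [4];  Q = [1, 3] / [2] / [4]
  Insert 2 (step 5): P = [1, 2] / [3, 8] / [4];  Q = [1, 3] / [2, 5] / [4]
  Insert 6 (step 6): P = [1, 2, 6] / [3, 8] / [4];  Q = [1, 3, 6] / [2, 5] / [4]
  Insert 7 (step 7): P = [1, 2, 6, 7] / [3, 8] / [4];  Q = [1, 3, 6, 7] / [2, 5] / [4]
  Insert 5 (step 8): P = [1, 2, 5, 7] / [3, 6] / [4, 8];  Q = [1, 3, 6, 7] / [2, 5] / [4, 8]
Final shape: (4, 2, 2).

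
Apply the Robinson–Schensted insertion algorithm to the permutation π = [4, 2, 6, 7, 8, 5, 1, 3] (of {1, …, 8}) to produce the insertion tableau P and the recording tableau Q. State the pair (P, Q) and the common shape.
P = [1, 3, 7, 8] / [2, 5] / [4, 6];  Q = [1, 3, 4, 5] / [2, 6] / [7, 8];  common shape = (4, 2, 2)

Row-insert the values π_1, π_2, … into P one at a time, bumping the leftmost entry strictly greater than the inserted value down to the next row. The recording tableau Q records, in position (i, j), the step at which that cell was added to P.
  Insert 4 (step 1): P = [4];  Q = [1]
  Insert 2 (step 2): P = [2] / [4];  Q = [1] / [2]
  Insert 6 (step 3): P = [2, 6] / [4];  Q = [1, 3] / [2]
  Insert 7 (step 4): P = [2, 6, 7] / [4];  Q = [1, 3, 4] / [2]
  Insert 8 (step 5): P = [2, 6, 7, 8] / [4];  Q = [1, 3, 4, 5] / [2]
  Insert 5 (step 6): P = [2, 5, 7, 8] / [4, 6];  Q = [1, 3, 4, 5] / [2, 6]
  Insert 1 (step 7): P = [1, 5, 7, 8] / [2, 6] / [4];  Q = [1, 3, 4, 5] / [2, 6] / [7]
  Insert 3 (step 8): P = [1, 3, 7, 8] / [2, 5] / [4, 6];  Q = [1, 3, 4, 5] / [2, 6] / [7, 8]
Final shape: (4, 2, 2).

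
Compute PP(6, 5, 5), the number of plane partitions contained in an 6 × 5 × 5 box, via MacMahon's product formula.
PP(6, 5, 5) = 3184461423

Evaluate the triple product over i = 1..6, j = 1..5, k = 1..5. The factors are (2/1) · (3/2) · (4/3) · (5/4) · (6/5) · (3/2) · (4/3) · (5/4) · … (150 factors total). The numerators and denominators telescope so the product is an integer; carrying out the multiplication exactly gives PP(6, 5, 5) = 3184461423.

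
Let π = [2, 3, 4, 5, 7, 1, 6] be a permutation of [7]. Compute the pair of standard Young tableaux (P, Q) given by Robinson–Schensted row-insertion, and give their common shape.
P = [1, 3, 4, 5, 6] / [2, 7];  Q = [1, 2, 3, 4, 5] / [6, 7];  common shape = (5, 2)

Row-insert the values π_1, π_2, … into P one at a time, bumping the leftmost entry strictly greater than the inserted value down to the next row. The recording tableau Q records, in position (i, j), the step at which that cell was added to P.
  Insert 2 (step 1): P = [2];  Q = [1]
  Insert 3 (step 2): P = [2, 3];  Q = [1, 2]
  Insert 4 (step 3): P = [2, 3, 4];  Q = [1, 2, 3]
  Insert 5 (step 4): P = [2, 3, 4, 5];  Q = [1, 2, 3, 4]
  Insert 7 (step 5): P = [2, 3, 4, 5, 7];  Q = [1, 2, 3, 4, 5]
  Insert 1 (step 6): P = [1, 3, 4, 5, 7] / [2];  Q = [1, 2, 3, 4, 5] / [6]
  Insert 6 (step 7): P = [1, 3, 4, 5, 6] / [2, 7];  Q = [1, 2, 3, 4, 5] / [6, 7]
Final shape: (5, 2).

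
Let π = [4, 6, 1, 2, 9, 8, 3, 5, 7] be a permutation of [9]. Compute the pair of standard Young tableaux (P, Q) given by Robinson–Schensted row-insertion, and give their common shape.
P = [1, 2, 3, 5, 7] / [4, 6, 8] / [9];  Q = [1, 2, 5, 8, 9] / [3, 4, 6] / [7];  common shape = (5, 3, 1)

Row-insert the values π_1, π_2, … into P one at a time, bumping the leftmost entry strictly greater than the inserted value down to the next row. The recording tableau Q records, in position (i, j), the step at which that cell was added to P.
  Insert 4 (step 1): P = [4];  Q = [1]
  Insert 6 (step 2): P = [4, 6];  Q = [1, 2]
  Insert 1 (step 3): P = [1, 6] / [4];  Q = [1, 2] / [3]
  Insert 2 (step 4): P = [1, 2] / [4, 6];  Q = [1, 2] / [3, 4]
  Insert 9 (step 5): P = [1, 2, 9] / [4, 6];  Q = [1, 2, 5] / [3, 4]
  Insert 8 (step 6): P = [1, 2, 8] / [4, 6, 9];  Q = [1, 2, 5] / [3, 4, 6]
  Insert 3 (step 7): P = [1, 2, 3] / [4, 6, 8] / [9];  Q = [1, 2, 5] / [3, 4, 6] / [7]
  Insert 5 (step 8): P = [1, 2, 3, 5] / [4, 6, 8] / [9];  Q = [1, 2, 5, 8] / [3, 4, 6] / [7]
  Insert 7 (step 9): P = [1, 2, 3, 5, 7] / [4, 6, 8] / [9];  Q = [1, 2, 5, 8, 9] / [3, 4, 6] / [7]
Final shape: (5, 3, 1).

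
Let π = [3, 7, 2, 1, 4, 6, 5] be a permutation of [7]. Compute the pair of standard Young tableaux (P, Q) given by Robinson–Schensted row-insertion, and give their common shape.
P = [1, 4, 5] / [2, 6] / [3, 7];  Q = [1, 2, 6] / [3, 5] / [4, 7];  common shape = (3, 2, 2)

Row-insert the values π_1, π_2, … into P one at a time, bumping the leftmost entry strictly greater than the inserted value down to the next row. The recording tableau Q records, in position (i, j), the step at which that cell was added to P.
  Insert 3 (step 1): P = [3];  Q = [1]
  Insert 7 (step 2): P = [3, 7];  Q = [1, 2]
  Insert 2 (step 3): P = [2, 7] / [3];  Q = [1, 2] / [3]
  Insert 1 (step 4): P = [1, 7] / [2] / [3];  Q = [1, 2] / [3] / [4]
  Insert 4 (step 5): P = [1, 4] / [2, 7] / [3];  Q = [1, 2] / [3, 5] / [4]
  Insert 6 (step 6): P = [1, 4, 6] / [2, 7] / [3];  Q = [1, 2, 6] / [3, 5] / [4]
  Insert 5 (step 7): P = [1, 4, 5] / [2, 6] / [3, 7];  Q = [1, 2, 6] / [3, 5] / [4, 7]
Final shape: (3, 2, 2).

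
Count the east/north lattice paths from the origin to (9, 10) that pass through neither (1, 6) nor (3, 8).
Number of paths = 85469

Inclusion–exclusion. Total paths: C(19, 9) = 92378. Through P₁: C(7, 1)·C(12, 8) = 3465. Through P₂: C(11, 3)·C(8, 6) = 4620. Since P₁ is strictly southwest of P₂, a monotone path through both must visit P₁ then P₂; paths through both = C(7, 1)·C(4, 2)·C(8, 6) = 1176. Avoid both = 92378 − 3465 − 4620 + 1176 = 85469.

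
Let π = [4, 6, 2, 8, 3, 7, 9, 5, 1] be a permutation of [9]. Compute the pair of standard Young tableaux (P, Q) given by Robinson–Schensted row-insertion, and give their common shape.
P = [1, 3, 5, 9] / [2, 6, 7] / [4] / [8];  Q = [1, 2, 4, 7] / [3, 5, 6] / [8] / [9];  common shape = (4, 3, 1, 1)

Row-insert the values π_1, π_2, … into P one at a time, bumping the leftmost entry strictly greater than the inserted value down to the next row. The recording tableau Q records, in position (i, j), the step at which that cell was added to P.
  Insert 4 (step 1): P = [4];  Q = [1]
  Insert 6 (step 2): P = [4, 6];  Q = [1, 2]
  Insert 2 (step 3): P = [2, 6] / [4];  Q = [1, 2] / [3]
  Insert 8 (step 4): P = [2, 6, 8] / [4];  Q = [1, 2, 4] / [3]
  Insert 3 (step 5): P = [2, 3, 8] / [4, 6];  Q = [1, 2, 4] / [3, 5]
  Insert 7 (step 6): P = [2, 3, 7] / [4, 6, 8];  Q = [1, 2, 4] / [3, 5, 6]
  Insert 9 (step 7): P = [2, 3, 7, 9] / [4, 6, 8];  Q = [1, 2, 4, 7] / [3, 5, 6]
  Insert 5 (step 8): P = [2, 3, 5, 9] / [4, 6, 7] / [8];  Q = [1, 2, 4, 7] / [3, 5, 6] / [8]
  Insert 1 (step 9): P = [1, 3, 5, 9] / [2, 6, 7] / [4] / [8];  Q = [1, 2, 4, 7] / [3, 5, 6] / [8] / [9]
Final shape: (4, 3, 1, 1).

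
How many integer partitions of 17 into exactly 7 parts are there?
p(17, 7 parts) = 38

Partitions of n into exactly k parts are in bijection with partitions of n − k into at most k parts (subtract 1 from each part). So p(17, exactly 7) = p(10, parts ≤ 7). Computing via the recurrence p(m, j) = p(m, j−1) + p(m−j, j) gives 38.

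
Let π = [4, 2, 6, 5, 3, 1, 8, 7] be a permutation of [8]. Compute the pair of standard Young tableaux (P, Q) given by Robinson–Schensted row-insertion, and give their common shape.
P = [1, 3, 7] / [2, 5, 8] / [4] / [6];  Q = [1, 3, 7] / [2, 4, 8] / [5] / [6];  common shape = (3, 3, 1, 1)

Row-insert the values π_1, π_2, … into P one at a time, bumping the leftmost entry strictly greater than the inserted value down to the next row. The recording tableau Q records, in position (i, j), the step at which that cell was added to P.
  Insert 4 (step 1): P = [4];  Q = [1]
  Insert 2 (step 2): P = [2] / [4];  Q = [1] / [2]
  Insert 6 (step 3): P = [2, 6] / [4];  Q = [1, 3] / [2]
  Insert 5 (step 4): P = [2, 5] / [4, 6];  Q = [1, 3] / [2, 4]
  Insert 3 (step 5): P = [2, 3] / [4, 5] / [6];  Q = [1, 3] / [2, 4] / [5]
  Insert 1 (step 6): P = [1, 3] / [2, 5] / [4] / [6];  Q = [1, 3] / [2, 4] / [5] / [6]
  Insert 8 (step 7): P = [1, 3, 8] / [2, 5] / [4] / [6];  Q = [1, 3, 7] / [2, 4] / [5] / [6]
  Insert 7 (step 8): P = [1, 3, 7] / [2, 5, 8] / [4] / [6];  Q = [1, 3, 7] / [2, 4, 8] / [5] / [6]
Final shape: (3, 3, 1, 1).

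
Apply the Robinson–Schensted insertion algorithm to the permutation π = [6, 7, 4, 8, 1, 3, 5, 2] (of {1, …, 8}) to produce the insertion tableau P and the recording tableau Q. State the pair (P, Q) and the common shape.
P = [1, 2, 5] / [3, 7, 8] / [4] / [6];  Q = [1, 2, 4] / [3, 6, 7] / [5] / [8];  common shape = (3, 3, 1, 1)

Row-insert the values π_1, π_2, … into P one at a time, bumping the leftmost entry strictly greater than the inserted value down to the next row. The recording tableau Q records, in position (i, j), the step at which that cell was added to P.
  Insert 6 (step 1): P = [6];  Q = [1]
  Insert 7 (step 2): P = [6, 7];  Q = [1, 2]
  Insert 4 (step 3): P = [4, 7] / [6];  Q = [1, 2] / [3]
  Insert 8 (step 4): P = [4, 7, 8] / [6];  Q = [1, 2, 4] / [3]
  Insert 1 (step 5): P = [1, 7, 8] / [4] / [6];  Q = [1, 2, 4] / [3] / [5]
  Insert 3 (step 6): P = [1, 3, 8] / [4, 7] / [6];  Q = [1, 2, 4] / [3, 6] / [5]
  Insert 5 (step 7): P = [1, 3, 5] / [4, 7, 8] / [6];  Q = [1, 2, 4] / [3, 6, 7] / [5]
  Insert 2 (step 8): P = [1, 2, 5] / [3, 7, 8] / [4] / [6];  Q = [1, 2, 4] / [3, 6, 7] / [5] / [8]
Final shape: (3, 3, 1, 1).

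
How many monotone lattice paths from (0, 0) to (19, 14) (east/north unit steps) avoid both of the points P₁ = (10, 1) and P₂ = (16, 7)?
Number of paths = 785138420

Inclusion–exclusion. Total paths: C(33, 19) = 818809200. Through P₁: C(11, 10)·C(22, 9) = 5471620. Through P₂: C(23, 16)·C(10, 3) = 29418840. Since P₁ is strictly southwest of P₂, a monotone path through both must visit P₁ then P₂; paths through both = C(11, 10)·C(12, 6)·C(10, 3) = 1219680. Avoid both = 818809200 − 5471620 − 29418840 + 1219680 = 785138420.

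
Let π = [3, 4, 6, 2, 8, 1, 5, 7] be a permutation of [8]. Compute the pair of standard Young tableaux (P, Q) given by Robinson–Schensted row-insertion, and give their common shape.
P = [1, 4, 5, 7] / [2, 6, 8] / [3];  Q = [1, 2, 3, 5] / [4, 7, 8] / [6];  common shape = (4, 3, 1)

Row-insert the values π_1, π_2, … into P one at a time, bumping the leftmost entry strictly greater than the inserted value down to the next row. The recording tableau Q records, in position (i, j), the step at which that cell was added to P.
  Insert 3 (step 1): P = [3];  Q = [1]
  Insert 4 (step 2): P = [3, 4];  Q = [1, 2]
  Insert 6 (step 3): P = [3, 4, 6];  Q = [1, 2, 3]
  Insert 2 (step 4): P = [2, 4, 6] / [3];  Q = [1, 2, 3] / [4]
  Insert 8 (step 5): P = [2, 4, 6, 8] / [3];  Q = [1, 2, 3, 5] / [4]
  Insert 1 (step 6): P = [1, 4, 6, 8] / [2] / [3];  Q = [1, 2, 3, 5] / [4] / [6]
  Insert 5 (step 7): P = [1, 4, 5, 8] / [2, 6] / [3];  Q = [1, 2, 3, 5] / [4, 7] / [6]
  Insert 7 (step 8): P = [1, 4, 5, 7] / [2, 6, 8] / [3];  Q = [1, 2, 3, 5] / [4, 7, 8] / [6]
Final shape: (4, 3, 1).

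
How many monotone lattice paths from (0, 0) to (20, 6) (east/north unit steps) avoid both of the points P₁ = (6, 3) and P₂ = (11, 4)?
Number of paths = 125755

Inclusion–exclusion. Total paths: C(26, 20) = 230230. Through P₁: C(9, 6)·C(17, 14) = 57120. Through P₂: C(15, 11)·C(11, 9) = 75075. Since P₁ is strictly southwest of P₂, a monotone path through both must visit P₁ then P₂; paths through both = C(9, 6)·C(6, 5)·C(11, 9) = 27720. Avoid both = 230230 − 57120 − 75075 + 27720 = 125755.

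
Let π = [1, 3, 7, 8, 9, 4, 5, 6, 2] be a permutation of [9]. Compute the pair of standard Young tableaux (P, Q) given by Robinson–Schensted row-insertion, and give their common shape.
P = [1, 2, 4, 5, 6] / [3, 8, 9] / [7];  Q = [1, 2, 3, 4, 5] / [6, 7, 8] / [9];  common shape = (5, 3, 1)

Row-insert the values π_1, π_2, … into P one at a time, bumping the leftmost entry strictly greater than the inserted value down to the next row. The recording tableau Q records, in position (i, j), the step at which that cell was added to P.
  Insert 1 (step 1): P = [1];  Q = [1]
  Insert 3 (step 2): P = [1, 3];  Q = [1, 2]
  Insert 7 (step 3): P = [1, 3, 7];  Q = [1, 2, 3]
  Insert 8 (step 4): P = [1, 3, 7, 8];  Q = [1, 2, 3, 4]
  Insert 9 (step 5): P = [1, 3, 7, 8, 9];  Q = [1, 2, 3, 4, 5]
  Insert 4 (step 6): P = [1, 3, 4, 8, 9] / [7];  Q = [1, 2, 3, 4, 5] / [6]
  Insert 5 (step 7): P = [1, 3, 4, 5, 9] / [7, 8];  Q = [1, 2, 3, 4, 5] / [6, 7]
  Insert 6 (step 8): P = [1, 3, 4, 5, 6] / [7, 8, 9];  Q = [1, 2, 3, 4, 5] / [6, 7, 8]
  Insert 2 (step 9): P = [1, 2, 4, 5, 6] / [3, 8, 9] / [7];  Q = [1, 2, 3, 4, 5] / [6, 7, 8] / [9]
Final shape: (5, 3, 1).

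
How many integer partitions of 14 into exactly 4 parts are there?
p(14, 4 parts) = 23

Partitions of n into exactly k parts ↔ partitions of n − k into at most k parts (subtract 1 from each part). For n = 14, k = 4, the partitions are: 11+1+1+1, 10+2+1+1, 9+3+1+1, 9+2+2+1, 8+4+1+1, 8+3+2+1, 8+2+2+2, 7+5+1+1, 7+4+2+1, 7+3+3+1, 7+3+2+2, 6+6+1+1, 6+5+2+1, 6+4+3+1, 6+4+2+2, 6+3+3+2, 5+5+3+1, 5+5+2+2, 5+4+4+1, 5+4+3+2, 5+3+3+3, 4+4+4+2, 4+4+3+3. Count = 23.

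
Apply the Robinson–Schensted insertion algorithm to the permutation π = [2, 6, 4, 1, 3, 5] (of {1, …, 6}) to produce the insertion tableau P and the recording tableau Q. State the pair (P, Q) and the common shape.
P = [1, 3, 5] / [2, 4] / [6];  Q = [1, 2, 6] / [3, 5] / [4];  common shape = (3, 2, 1)

Row-insert the values π_1, π_2, … into P one at a time, bumping the leftmost entry strictly greater than the inserted value down to the next row. The recording tableau Q records, in position (i, j), the step at which that cell was added to P.
  Insert 2 (step 1): P = [2];  Q = [1]
  Insert 6 (step 2): P = [2, 6];  Q = [1, 2]
  Insert 4 (step 3): P = [2, 4] / [6];  Q = [1, 2] / [3]
  Insert 1 (step 4): P = [1, 4] / [2] / [6];  Q = [1, 2] / [3] / [4]
  Insert 3 (step 5): P = [1, 3] / [2, 4] / [6];  Q = [1, 2] / [3, 5] / [4]
  Insert 5 (step 6): P = [1, 3, 5] / [2, 4] / [6];  Q = [1, 2, 6] / [3, 5] / [4]
Final shape: (3, 2, 1).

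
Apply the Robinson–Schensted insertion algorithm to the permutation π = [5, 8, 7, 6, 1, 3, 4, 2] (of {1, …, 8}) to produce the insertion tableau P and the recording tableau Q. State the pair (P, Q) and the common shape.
P = [1, 2, 4] / [3, 6] / [5] / [7] / [8];  Q = [1, 2, 7] / [3, 6] / [4] / [5] / [8];  common shape = (3, 2, 1, 1, 1)

Row-insert the values π_1, π_2, … into P one at a time, bumping the leftmost entry strictly greater than the inserted value down to the next row. The recording tableau Q records, in position (i, j), the step at which that cell was added to P.
  Insert 5 (step 1): P = [5];  Q = [1]
  Insert 8 (step 2): P = [5, 8];  Q = [1, 2]
  Insert 7 (step 3): P = [5, 7] / [8];  Q = [1, 2] / [3]
  Insert 6 (step 4): P = [5, 6] / [7] / [8];  Q = [1, 2] / [3] / [4]
  Insert 1 (step 5): P = [1, 6] / [5] / [7] / [8];  Q = [1, 2] / [3] / [4] / [5]
  Insert 3 (step 6): P = [1, 3] / [5, 6] / [7] / [8];  Q = [1, 2] / [3, 6] / [4] / [5]
  Insert 4 (step 7): P = [1, 3, 4] / [5, 6] / [7] / [8];  Q = [1, 2, 7] / [3, 6] / [4] / [5]
  Insert 2 (step 8): P = [1, 2, 4] / [3, 6] / [5] / [7] / [8];  Q = [1, 2, 7] / [3, 6] / [4] / [5] / [8]
Final shape: (3, 2, 1, 1, 1).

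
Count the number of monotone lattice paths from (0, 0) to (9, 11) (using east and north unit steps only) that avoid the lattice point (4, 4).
Number of paths = 112520

Total paths from (0, 0) to (9, 11): C(20, 9) = 167960. Paths through (4, 4): (paths (0, 0) → (4, 4)) × (paths (4, 4) → (9, 11)) = C(8, 4) · C(12, 5) = 70 · 792 = 55440. Avoidance count = 167960 − 55440 = 112520.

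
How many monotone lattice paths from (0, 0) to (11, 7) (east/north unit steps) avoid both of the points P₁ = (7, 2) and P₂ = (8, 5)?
Number of paths = 15858

Inclusion–exclusion. Total paths: C(18, 11) = 31824. Through P₁: C(9, 7)·C(9, 4) = 4536. Through P₂: C(13, 8)·C(5, 3) = 12870. Since P₁ is strictly southwest of P₂, a monotone path through both must visit P₁ then P₂; paths through both = C(9, 7)·C(4, 1)·C(5, 3) = 1440. Avoid both = 31824 − 4536 − 12870 + 1440 = 15858.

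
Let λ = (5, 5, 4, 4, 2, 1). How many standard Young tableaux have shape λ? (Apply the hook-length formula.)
# SYT of shape (5, 5, 4, 4, 2, 1) = 279351072

Hook-length formula: f^λ = n! / Π hook(c), product over all cells c of the Young diagram. For λ = (5, 5, 4, 4, 2, 1), n = 21 boxes. Hook lengths by row (left-to-right, top-to-bottom): [10, 8, 6, 5, 2]; [9, 7, 5, 4, 1]; [7, 5, 3, 2]; [6, 4, 2, 1]; [3, 1]; [1]. Product of hooks = 182891520000. So f^λ = 21! / 182891520000 = 51090942171709440000 / 182891520000 = 279351072.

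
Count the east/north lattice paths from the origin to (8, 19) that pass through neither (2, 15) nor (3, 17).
Number of paths = 2176143

Inclusion–exclusion. Total paths: C(27, 8) = 2220075. Through P₁: C(17, 2)·C(10, 6) = 28560. Through P₂: C(20, 3)·C(7, 5) = 23940. Since P₁ is strictly southwest of P₂, a monotone path through both must visit P₁ then P₂; paths through both = C(17, 2)·C(3, 1)·C(7, 5) = 8568. Avoid both = 2220075 − 28560 − 23940 + 8568 = 2176143.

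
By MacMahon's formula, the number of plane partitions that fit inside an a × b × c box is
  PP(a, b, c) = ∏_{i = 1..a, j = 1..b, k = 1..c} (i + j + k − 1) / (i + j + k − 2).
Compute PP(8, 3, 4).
PP(8, 3, 4) = 4723719

Evaluate the triple product over i = 1..8, j = 1..3, k = 1..4. The factors are (2/1) · (3/2) · (4/3) · (5/4) · (3/2) · (4/3) · (5/4) · (6/5) · … (96 factors total). The numerators and denominators telescope so the product is an integer; carrying out the multiplication exactly gives PP(8, 3, 4) = 4723719.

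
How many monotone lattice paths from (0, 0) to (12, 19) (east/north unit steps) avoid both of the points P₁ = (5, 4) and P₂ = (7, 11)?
Number of paths = 84512325

Inclusion–exclusion. Total paths: C(31, 12) = 141120525. Through P₁: C(9, 5)·C(22, 7) = 21488544. Through P₂: C(18, 7)·C(13, 5) = 40957488. Since P₁ is strictly southwest of P₂, a monotone path through both must visit P₁ then P₂; paths through both = C(9, 5)·C(9, 2)·C(13, 5) = 5837832. Avoid both = 141120525 − 21488544 − 40957488 + 5837832 = 84512325.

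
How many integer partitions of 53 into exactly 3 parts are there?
p(53, 3 parts) = 234

Partitions of n into exactly k parts are in bijection with partitions of n − k into at most k parts (subtract 1 from each part). So p(53, exactly 3) = p(50, parts ≤ 3). Computing via the recurrence p(m, j) = p(m, j−1) + p(m−j, j) gives 234.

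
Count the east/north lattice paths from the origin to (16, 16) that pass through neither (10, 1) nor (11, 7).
Number of paths = 536925992

Inclusion–exclusion. Total paths: C(32, 16) = 601080390. Through P₁: C(11, 10)·C(21, 6) = 596904. Through P₂: C(18, 11)·C(14, 5) = 63711648. Since P₁ is strictly southwest of P₂, a monotone path through both must visit P₁ then P₂; paths through both = C(11, 10)·C(7, 1)·C(14, 5) = 154154. Avoid both = 601080390 − 596904 − 63711648 + 154154 = 536925992.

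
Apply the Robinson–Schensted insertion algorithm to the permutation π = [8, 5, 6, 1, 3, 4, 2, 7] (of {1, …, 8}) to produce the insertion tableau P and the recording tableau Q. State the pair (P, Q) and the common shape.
P = [1, 2, 4, 7] / [3, 6] / [5] / [8];  Q = [1, 3, 6, 8] / [2, 5] / [4] / [7];  common shape = (4, 2, 1, 1)

Row-insert the values π_1, π_2, … into P one at a time, bumping the leftmost entry strictly greater than the inserted value down to the next row. The recording tableau Q records, in position (i, j), the step at which that cell was added to P.
  Insert 8 (step 1): P = [8];  Q = [1]
  Insert 5 (step 2): P = [5] / [8];  Q = [1] / [2]
  Insert 6 (step 3): P = [5, 6] / [8];  Q = [1, 3] / [2]
  Insert 1 (step 4): P = [1, 6] / [5] / [8];  Q = [1, 3] / [2] / [4]
  Insert 3 (step 5): P = [1, 3] / [5, 6] / [8];  Q = [1, 3] / [2, 5] / [4]
  Insert 4 (step 6): P = [1, 3, 4] / [5, 6] / [8];  Q = [1, 3, 6] / [2, 5] / [4]
  Insert 2 (step 7): P = [1, 2, 4] / [3, 6] / [5] / [8];  Q = [1, 3, 6] / [2, 5] / [4] / [7]
  Insert 7 (step 8): P = [1, 2, 4, 7] / [3, 6] / [5] / [8];  Q = [1, 3, 6, 8] / [2, 5] / [4] / [7]
Final shape: (4, 2, 1, 1).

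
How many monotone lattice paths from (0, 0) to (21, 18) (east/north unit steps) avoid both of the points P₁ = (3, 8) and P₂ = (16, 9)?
Number of paths = 56108419510

Inclusion–exclusion. Total paths: C(39, 21) = 62359143990. Through P₁: C(11, 3)·C(28, 18) = 2165313150. Through P₂: C(25, 16)·C(14, 5) = 4090035950. Since P₁ is strictly southwest of P₂, a monotone path through both must visit P₁ then P₂; paths through both = C(11, 3)·C(14, 13)·C(14, 5) = 4624620. Avoid both = 62359143990 − 2165313150 − 4090035950 + 4624620 = 56108419510.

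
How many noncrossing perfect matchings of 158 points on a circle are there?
C_79 = 289450081175264899454283846029490767264392230

These noncrossing handshakes are counted by the Catalan number C_n = (1/(n + 1)) · C(2n, n). For n = 79: C_79 = (1/80) · C(158, 79) = 23156006494021191956342707682359261381151378400/80 = 289450081175264899454283846029490767264392230.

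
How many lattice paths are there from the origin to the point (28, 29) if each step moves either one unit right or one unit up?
Number of paths = 15033633249770520

A monotone lattice path from (0, 0) to (28, 29) consists of 28 east steps and 29 north steps in some order, so it is determined by which 28 of the 57 steps are east. The count is C(57, 28) = 15033633249770520.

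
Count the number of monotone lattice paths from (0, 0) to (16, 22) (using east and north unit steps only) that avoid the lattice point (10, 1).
Number of paths = 22236718320

Total paths from (0, 0) to (16, 22): C(38, 16) = 22239974430. Paths through (10, 1): (paths (0, 0) → (10, 1)) × (paths (10, 1) → (16, 22)) = C(11, 10) · C(27, 6) = 11 · 296010 = 3256110. Avoidance count = 22239974430 − 3256110 = 22236718320.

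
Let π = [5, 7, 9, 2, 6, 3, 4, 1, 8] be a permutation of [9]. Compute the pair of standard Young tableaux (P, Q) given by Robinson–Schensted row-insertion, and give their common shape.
P = [1, 3, 4, 8] / [2, 6, 9] / [5] / [7];  Q = [1, 2, 3, 9] / [4, 5, 7] / [6] / [8];  common shape = (4, 3, 1, 1)

Row-insert the values π_1, π_2, … into P one at a time, bumping the leftmost entry strictly greater than the inserted value down to the next row. The recording tableau Q records, in position (i, j), the step at which that cell was added to P.
  Insert 5 (step 1): P = [5];  Q = [1]
  Insert 7 (step 2): P = [5, 7];  Q = [1, 2]
  Insert 9 (step 3): P = [5, 7, 9];  Q = [1, 2, 3]
  Insert 2 (step 4): P = [2, 7, 9] / [5];  Q = [1, 2, 3] / [4]
  Insert 6 (step 5): P = [2, 6, 9] / [5, 7];  Q = [1, 2, 3] / [4, 5]
  Insert 3 (step 6): P = [2, 3, 9] / [5, 6] / [7];  Q = [1, 2, 3] / [4, 5] / [6]
  Insert 4 (step 7): P = [2, 3, 4] / [5, 6, 9] / [7];  Q = [1, 2, 3] / [4, 5, 7] / [6]
  Insert 1 (step 8): P = [1, 3, 4] / [2, 6, 9] / [5] / [7];  Q = [1, 2, 3] / [4, 5, 7] / [6] / [8]
  Insert 8 (step 9): P = [1, 3, 4, 8] / [2, 6, 9] / [5] / [7];  Q = [1, 2, 3, 9] / [4, 5, 7] / [6] / [8]
Final shape: (4, 3, 1, 1).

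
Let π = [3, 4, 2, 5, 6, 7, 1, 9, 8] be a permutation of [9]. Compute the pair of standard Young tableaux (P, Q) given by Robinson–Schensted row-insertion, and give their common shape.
P = [1, 4, 5, 6, 7, 8] / [2, 9] / [3];  Q = [1, 2, 4, 5, 6, 8] / [3, 9] / [7];  common shape = (6, 2, 1)

Row-insert the values π_1, π_2, … into P one at a time, bumping the leftmost entry strictly greater than the inserted value down to the next row. The recording tableau Q records, in position (i, j), the step at which that cell was added to P.
  Insert 3 (step 1): P = [3];  Q = [1]
  Insert 4 (step 2): P = [3, 4];  Q = [1, 2]
  Insert 2 (step 3): P = [2, 4] / [3];  Q = [1, 2] / [3]
  Insert 5 (step 4): P = [2, 4, 5] / [3];  Q = [1, 2, 4] / [3]
  Insert 6 (step 5): P = [2, 4, 5, 6] / [3];  Q = [1, 2, 4, 5] / [3]
  Insert 7 (step 6): P = [2, 4, 5, 6, 7] / [3];  Q = [1, 2, 4, 5, 6] / [3]
  Insert 1 (step 7): P = [1, 4, 5, 6, 7] / [2] / [3];  Q = [1, 2, 4, 5, 6] / [3] / [7]
  Insert 9 (step 8): P = [1, 4, 5, 6, 7, 9] / [2] / [3];  Q = [1, 2, 4, 5, 6, 8] / [3] / [7]
  Insert 8 (step 9): P = [1, 4, 5, 6, 7, 8] / [2, 9] / [3];  Q = [1, 2, 4, 5, 6, 8] / [3, 9] / [7]
Final shape: (6, 2, 1).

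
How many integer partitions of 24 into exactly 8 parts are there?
p(24, 8 parts) = 186

Partitions of n into exactly k parts are in bijection with partitions of n − k into at most k parts (subtract 1 from each part). So p(24, exactly 8) = p(16, parts ≤ 8). Computing via the recurrence p(m, j) = p(m, j−1) + p(m−j, j) gives 186.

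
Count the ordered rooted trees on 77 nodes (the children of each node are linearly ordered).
C_76 = 4790408930363303911328386208394864461024520

These ordered rooted trees are counted by the Catalan number C_n = (1/(n + 1)) · C(2n, n). For n = 76: C_76 = (1/77) · C(152, 76) = 368861487637974401172285738046404563498888040/77 = 4790408930363303911328386208394864461024520.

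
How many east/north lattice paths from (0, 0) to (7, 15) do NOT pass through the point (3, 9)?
Number of paths = 124344

Total paths from (0, 0) to (7, 15): C(22, 7) = 170544. Paths through (3, 9): (paths (0, 0) → (3, 9)) × (paths (3, 9) → (7, 15)) = C(12, 3) · C(10, 4) = 220 · 210 = 46200. Avoidance count = 170544 − 46200 = 124344.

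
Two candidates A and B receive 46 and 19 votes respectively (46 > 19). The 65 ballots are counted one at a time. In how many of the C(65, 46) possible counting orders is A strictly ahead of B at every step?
Strict-lead orderings = 5118189334604640

Total orderings of the 65 votes with 46 for A: C(65, 46) = 12321566916640800. By the Bertrand ballot formula (Cycle Lemma / reflection principle), the number of orderings in which A is strictly ahead of B throughout is (p − q)/(p + q) · C(p + q, p) = (46 − 19)/(46 + 19) · 12321566916640800 = 5118189334604640.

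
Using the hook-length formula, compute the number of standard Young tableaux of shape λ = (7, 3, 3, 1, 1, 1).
# SYT of shape (7, 3, 3, 1, 1, 1) = 429000

Hook-length formula: f^λ = n! / Π hook(c), product over all cells c of the Young diagram. For λ = (7, 3, 3, 1, 1, 1), n = 16 boxes. Hook lengths by row (left-to-right, top-to-bottom): [12, 8, 7, 4, 3, 2, 1]; [7, 3, 2]; [6, 2, 1]; [3]; [2]; [1]. Product of hooks = 48771072. So f^λ = 16! / 48771072 = 20922789888000 / 48771072 = 429000.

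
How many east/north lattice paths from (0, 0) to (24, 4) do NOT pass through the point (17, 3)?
Number of paths = 11355

Total paths from (0, 0) to (24, 4): C(28, 24) = 20475. Paths through (17, 3): (paths (0, 0) → (17, 3)) × (paths (17, 3) → (24, 4)) = C(20, 17) · C(8, 7) = 1140 · 8 = 9120. Avoidance count = 20475 − 9120 = 11355.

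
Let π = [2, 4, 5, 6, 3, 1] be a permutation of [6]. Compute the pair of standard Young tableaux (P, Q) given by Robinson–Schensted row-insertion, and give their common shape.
P = [1, 3, 5, 6] / [2] / [4];  Q = [1, 2, 3, 4] / [5] / [6];  common shape = (4, 1, 1)

Row-insert the values π_1, π_2, … into P one at a time, bumping the leftmost entry strictly greater than the inserted value down to the next row. The recording tableau Q records, in position (i, j), the step at which that cell was added to P.
  Insert 2 (step 1): P = [2];  Q = [1]
  Insert 4 (step 2): P = [2, 4];  Q = [1, 2]
  Insert 5 (step 3): P = [2, 4, 5];  Q = [1, 2, 3]
  Insert 6 (step 4): P = [2, 4, 5, 6];  Q = [1, 2, 3, 4]
  Insert 3 (step 5): P = [2, 3, 5, 6] / [4];  Q = [1, 2, 3, 4] / [5]
  Insert 1 (step 6): P = [1, 3, 5, 6] / [2] / [4];  Q = [1, 2, 3, 4] / [5] / [6]
Final shape: (4, 1, 1).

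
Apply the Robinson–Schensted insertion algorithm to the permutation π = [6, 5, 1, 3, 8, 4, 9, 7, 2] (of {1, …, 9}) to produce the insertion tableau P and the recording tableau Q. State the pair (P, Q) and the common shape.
P = [1, 2, 4, 7] / [3, 8, 9] / [5] / [6];  Q = [1, 4, 5, 7] / [2, 6, 8] / [3] / [9];  common shape = (4, 3, 1, 1)

Row-insert the values π_1, π_2, … into P one at a time, bumping the leftmost entry strictly greater than the inserted value down to the next row. The recording tableau Q records, in position (i, j), the step at which that cell was added to P.
  Insert 6 (step 1): P = [6];  Q = [1]
  Insert 5 (step 2): P = [5] / [6];  Q = [1] / [2]
  Insert 1 (step 3): P = [1] / [5] / [6];  Q = [1] / [2] / [3]
  Insert 3 (step 4): P = [1, 3] / [5] / [6];  Q = [1, 4] / [2] / [3]
  Insert 8 (step 5): P = [1, 3, 8] / [5] / [6];  Q = [1, 4, 5] / [2] / [3]
  Insert 4 (step 6): P = [1, 3, 4] / [5, 8] / [6];  Q = [1, 4, 5] / [2, 6] / [3]
  Insert 9 (step 7): P = [1, 3, 4, 9] / [5, 8] / [6];  Q = [1, 4, 5, 7] / [2, 6] / [3]
  Insert 7 (step 8): P = [1, 3, 4, 7] / [5, 8, 9] / [6];  Q = [1, 4, 5, 7] / [2, 6, 8] / [3]
  Insert 2 (step 9): P = [1, 2, 4, 7] / [3, 8, 9] / [5] / [6];  Q = [1, 4, 5, 7] / [2, 6, 8] / [3] / [9]
Final shape: (4, 3, 1, 1).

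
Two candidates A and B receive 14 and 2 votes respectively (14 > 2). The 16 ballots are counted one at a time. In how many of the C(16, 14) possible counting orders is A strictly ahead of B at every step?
Strict-lead orderings = 90

Total orderings of the 16 votes with 14 for A: C(16, 14) = 120. By the Bertrand ballot formula (Cycle Lemma / reflection principle), the number of orderings in which A is strictly ahead of B throughout is (p − q)/(p + q) · C(p + q, p) = (14 − 2)/(14 + 2) · 120 = 90.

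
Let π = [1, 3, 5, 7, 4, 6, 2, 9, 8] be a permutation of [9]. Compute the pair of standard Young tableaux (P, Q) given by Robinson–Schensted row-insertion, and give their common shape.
P = [1, 2, 4, 6, 8] / [3, 7, 9] / [5];  Q = [1, 2, 3, 4, 8] / [5, 6, 9] / [7];  common shape = (5, 3, 1)

Row-insert the values π_1, π_2, … into P one at a time, bumping the leftmost entry strictly greater than the inserted value down to the next row. The recording tableau Q records, in position (i, j), the step at which that cell was added to P.
  Insert 1 (step 1): P = [1];  Q = [1]
  Insert 3 (step 2): P = [1, 3];  Q = [1, 2]
  Insert 5 (step 3): P = [1, 3, 5];  Q = [1, 2, 3]
  Insert 7 (step 4): P = [1, 3, 5, 7];  Q = [1, 2, 3, 4]
  Insert 4 (step 5): P = [1, 3, 4, 7] / [5];  Q = [1, 2, 3, 4] / [5]
  Insert 6 (step 6): P = [1, 3, 4, 6] / [5, 7];  Q = [1, 2, 3, 4] / [5, 6]
  Insert 2 (step 7): P = [1, 2, 4, 6] / [3, 7] / [5];  Q = [1, 2, 3, 4] / [5, 6] / [7]
  Insert 9 (step 8): P = [1, 2, 4, 6, 9] / [3, 7] / [5];  Q = [1, 2, 3, 4, 8] / [5, 6] / [7]
  Insert 8 (step 9): P = [1, 2, 4, 6, 8] / [3, 7, 9] / [5];  Q = [1, 2, 3, 4, 8] / [5, 6, 9] / [7]
Final shape: (5, 3, 1).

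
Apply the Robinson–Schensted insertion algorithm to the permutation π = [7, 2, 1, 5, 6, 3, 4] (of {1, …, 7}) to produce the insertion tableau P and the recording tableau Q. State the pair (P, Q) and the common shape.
P = [1, 3, 4] / [2, 5, 6] / [7];  Q = [1, 4, 5] / [2, 6, 7] / [3];  common shape = (3, 3, 1)

Row-insert the values π_1, π_2, … into P one at a time, bumping the leftmost entry strictly greater than the inserted value down to the next row. The recording tableau Q records, in position (i, j), the step at which that cell was added to P.
  Insert 7 (step 1): P = [7];  Q = [1]
  Insert 2 (step 2): P = [2] / [7];  Q = [1] / [2]
  Insert 1 (step 3): P = [1] / [2] / [7];  Q = [1] / [2] / [3]
  Insert 5 (step 4): P = [1, 5] / [2] / [7];  Q = [1, 4] / [2] / [3]
  Insert 6 (step 5): P = [1, 5, 6] / [2] / [7];  Q = [1, 4, 5] / [2] / [3]
  Insert 3 (step 6): P = [1, 3, 6] / [2, 5] / [7];  Q = [1, 4, 5] / [2, 6] / [3]
  Insert 4 (step 7): P = [1, 3, 4] / [2, 5, 6] / [7];  Q = [1, 4, 5] / [2, 6, 7] / [3]
Final shape: (3, 3, 1).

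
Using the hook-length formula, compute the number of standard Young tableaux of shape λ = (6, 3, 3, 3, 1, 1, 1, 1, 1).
# SYT of shape (6, 3, 3, 3, 1, 1, 1, 1, 1) = 41570100

Hook-length formula: f^λ = n! / Π hook(c), product over all cells c of the Young diagram. For λ = (6, 3, 3, 3, 1, 1, 1, 1, 1), n = 20 boxes. Hook lengths by row (left-to-right, top-to-bottom): [14, 8, 7, 3, 2, 1]; [10, 4, 3]; [9, 3, 2]; [8, 2, 1]; [5]; [4]; [3]; [2]; [1]. Product of hooks = 58525286400. So f^λ = 20! / 58525286400 = 2432902008176640000 / 58525286400 = 41570100.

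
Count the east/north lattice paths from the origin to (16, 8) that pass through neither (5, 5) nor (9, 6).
Number of paths = 508923

Inclusion–exclusion. Total paths: C(24, 16) = 735471. Through P₁: C(10, 5)·C(14, 11) = 91728. Through P₂: C(15, 9)·C(9, 7) = 180180. Since P₁ is strictly southwest of P₂, a monotone path through both must visit P₁ then P₂; paths through both = C(10, 5)·C(5, 4)·C(9, 7) = 45360. Avoid both = 735471 − 91728 − 180180 + 45360 = 508923.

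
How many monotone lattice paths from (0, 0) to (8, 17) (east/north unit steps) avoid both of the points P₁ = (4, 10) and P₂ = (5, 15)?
Number of paths = 656265

Inclusion–exclusion. Total paths: C(25, 8) = 1081575. Through P₁: C(14, 4)·C(11, 4) = 330330. Through P₂: C(20, 5)·C(5, 3) = 155040. Since P₁ is strictly southwest of P₂, a monotone path through both must visit P₁ then P₂; paths through both = C(14, 4)·C(6, 1)·C(5, 3) = 60060. Avoid both = 1081575 − 330330 − 155040 + 60060 = 656265.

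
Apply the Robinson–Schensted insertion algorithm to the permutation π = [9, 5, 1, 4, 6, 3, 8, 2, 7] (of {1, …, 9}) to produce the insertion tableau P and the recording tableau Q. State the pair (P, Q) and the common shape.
P = [1, 2, 6, 7] / [3, 8] / [4] / [5] / [9];  Q = [1, 4, 5, 7] / [2, 9] / [3] / [6] / [8];  common shape = (4, 2, 1, 1, 1)

Row-insert the values π_1, π_2, … into P one at a time, bumping the leftmost entry strictly greater than the inserted value down to the next row. The recording tableau Q records, in position (i, j), the step at which that cell was added to P.
  Insert 9 (step 1): P = [9];  Q = [1]
  Insert 5 (step 2): P = [5] / [9];  Q = [1] / [2]
  Insert 1 (step 3): P = [1] / [5] / [9];  Q = [1] / [2] / [3]
  Insert 4 (step 4): P = [1, 4] / [5] / [9];  Q = [1, 4] / [2] / [3]
  Insert 6 (step 5): P = [1, 4, 6] / [5] / [9];  Q = [1, 4, 5] / [2] / [3]
  Insert 3 (step 6): P = [1, 3, 6] / [4] / [5] / [9];  Q = [1, 4, 5] / [2] / [3] / [6]
  Insert 8 (step 7): P = [1, 3, 6, 8] / [4] / [5] / [9];  Q = [1, 4, 5, 7] / [2] / [3] / [6]
  Insert 2 (step 8): P = [1, 2, 6, 8] / [3] / [4] / [5] / [9];  Q = [1, 4, 5, 7] / [2] / [3] / [6] / [8]
  Insert 7 (step 9): P = [1, 2, 6, 7] / [3, 8] / [4] / [5] / [9];  Q = [1, 4, 5, 7] / [2, 9] / [3] / [6] / [8]
Final shape: (4, 2, 1, 1, 1).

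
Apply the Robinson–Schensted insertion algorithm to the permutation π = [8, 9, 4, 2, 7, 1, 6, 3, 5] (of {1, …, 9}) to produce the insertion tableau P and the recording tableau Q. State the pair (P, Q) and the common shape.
P = [1, 3, 5] / [2, 6] / [4, 7] / [8, 9];  Q = [1, 2, 9] / [3, 5] / [4, 7] / [6, 8];  common shape = (3, 2, 2, 2)

Row-insert the values π_1, π_2, … into P one at a time, bumping the leftmost entry strictly greater than the inserted value down to the next row. The recording tableau Q records, in position (i, j), the step at which that cell was added to P.
  Insert 8 (step 1): P = [8];  Q = [1]
  Insert 9 (step 2): P = [8, 9];  Q = [1, 2]
  Insert 4 (step 3): P = [4, 9] / [8];  Q = [1, 2] / [3]
  Insert 2 (step 4): P = [2, 9] / [4] / [8];  Q = [1, 2] / [3] / [4]
  Insert 7 (step 5): P = [2, 7] / [4, 9] / [8];  Q = [1, 2] / [3, 5] / [4]
  Insert 1 (step 6): P = [1, 7] / [2, 9] / [4] / [8];  Q = [1, 2] / [3, 5] / [4] / [6]
  Insert 6 (step 7): P = [1, 6] / [2, 7] / [4, 9] / [8];  Q = [1, 2] / [3, 5] / [4, 7] / [6]
  Insert 3 (step 8): P = [1, 3] / [2, 6] / [4, 7] / [8, 9];  Q = [1, 2] / [3, 5] / [4, 7] / [6, 8]
  Insert 5 (step 9): P = [1, 3, 5] / [2, 6] / [4, 7] / [8, 9];  Q = [1, 2, 9] / [3, 5] / [4, 7] / [6, 8]
Final shape: (3, 2, 2, 2).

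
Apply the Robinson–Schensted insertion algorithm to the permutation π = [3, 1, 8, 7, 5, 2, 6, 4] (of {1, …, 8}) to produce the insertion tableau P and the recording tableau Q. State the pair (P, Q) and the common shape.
P = [1, 2, 4] / [3, 5, 6] / [7] / [8];  Q = [1, 3, 7] / [2, 4, 8] / [5] / [6];  common shape = (3, 3, 1, 1)

Row-insert the values π_1, π_2, … into P one at a time, bumping the leftmost entry strictly greater than the inserted value down to the next row. The recording tableau Q records, in position (i, j), the step at which that cell was added to P.
  Insert 3 (step 1): P = [3];  Q = [1]
  Insert 1 (step 2): P = [1] / [3];  Q = [1] / [2]
  Insert 8 (step 3): P = [1, 8] / [3];  Q = [1, 3] / [2]
  Insert 7 (step 4): P = [1, 7] / [3, 8];  Q = [1, 3] / [2, 4]
  Insert 5 (step 5): P = [1, 5] / [3, 7] / [8];  Q = [1, 3] / [2, 4] / [5]
  Insert 2 (step 6): P = [1, 2] / [3, 5] / [7] / [8];  Q = [1, 3] / [2, 4] / [5] / [6]
  Insert 6 (step 7): P = [1, 2, 6] / [3, 5] / [7] / [8];  Q = [1, 3, 7] / [2, 4] / [5] / [6]
  Insert 4 (step 8): P = [1, 2, 4] / [3, 5, 6] / [7] / [8];  Q = [1, 3, 7] / [2, 4, 8] / [5] / [6]
Final shape: (3, 3, 1, 1).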